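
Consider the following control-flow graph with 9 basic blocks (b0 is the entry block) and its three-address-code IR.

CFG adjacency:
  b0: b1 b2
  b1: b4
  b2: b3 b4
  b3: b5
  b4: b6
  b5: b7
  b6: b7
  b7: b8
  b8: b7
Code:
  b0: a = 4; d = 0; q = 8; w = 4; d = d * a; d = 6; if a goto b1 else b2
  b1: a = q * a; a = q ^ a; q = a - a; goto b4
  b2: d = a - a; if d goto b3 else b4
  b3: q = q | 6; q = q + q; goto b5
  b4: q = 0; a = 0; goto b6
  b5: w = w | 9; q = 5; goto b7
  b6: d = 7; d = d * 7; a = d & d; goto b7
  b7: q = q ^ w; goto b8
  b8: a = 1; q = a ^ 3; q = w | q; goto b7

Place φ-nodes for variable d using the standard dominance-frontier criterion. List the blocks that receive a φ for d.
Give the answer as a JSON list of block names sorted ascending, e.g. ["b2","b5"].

Answer: ["b4", "b7"]

Derivation:
idom tree: b1←b0 b2←b0 b3←b2 b4←b0 b5←b3 b6←b4 b7←b0 b8←b7
Dom at joins:
  b4: preds {b1,b2}: {b0,b1} ∩ {b0,b2} = {b0}; idom=b0
  b7: preds {b5,b6,b8}: {b0,b2,b3,b5} ∩ {b0,b4,b6} ∩ {b0,b7,b8} = {b0}; idom=b0

Frontier:
  join b4 pred b1: b1 stop@b0
  join b4 pred b2: b2 stop@b0
  join b7 pred b5: b5→b3→b2 stop@b0
  join b7 pred b6: b6→b4 stop@b0
  join b7 pred b8: b8→b7 stop@b0
  DF(b0)=∅
  DF(b1)={b4}
  DF(b2)={b4,b7}
  DF(b3)={b7}
  DF(b4)={b7}
  DF(b5)={b7}
  DF(b6)={b7}
  DF(b7)={b7}
  DF(b8)={b7}

φ for d: defs {b0,b2,b6}
  DF⁺ = {b4,b7}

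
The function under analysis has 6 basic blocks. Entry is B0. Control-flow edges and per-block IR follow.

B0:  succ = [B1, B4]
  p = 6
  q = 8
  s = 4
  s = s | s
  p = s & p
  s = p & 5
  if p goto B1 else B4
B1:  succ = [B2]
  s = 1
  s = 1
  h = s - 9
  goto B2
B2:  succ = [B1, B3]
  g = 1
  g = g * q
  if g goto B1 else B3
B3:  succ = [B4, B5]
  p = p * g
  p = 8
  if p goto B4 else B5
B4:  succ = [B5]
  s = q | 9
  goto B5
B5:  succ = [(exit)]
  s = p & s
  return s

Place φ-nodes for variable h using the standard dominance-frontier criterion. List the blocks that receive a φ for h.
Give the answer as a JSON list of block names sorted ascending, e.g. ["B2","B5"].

idom tree: B1←B0 B2←B1 B3←B2 B4←B0 B5←B0
Dom∩ at merges:
  B1: preds {B0,B2}: {B0} ∩ {B0,B1,B2} = {B0}; idom=B0
  B4: preds {B0,B3}: {B0} ∩ {B0,B1,B2,B3} = {B0}; idom=B0
  B5: preds {B3,B4}: {B0,B1,B2,B3} ∩ {B0,B4} = {B0}; idom=B0

Frontier:
  B1←B0: walk · to B0
  B1←B2: walk B2→B1 to B0
  B4←B0: walk · to B0
  B4←B3: walk B3→B2→B1 to B0
  B5←B3: walk B3→B2→B1 to B0
  B5←B4: walk B4 to B0
  DF(B0)=∅
  DF(B1)={B1,B4,B5}
  DF(B2)={B1,B4,B5}
  DF(B3)={B4,B5}
  DF(B4)={B5}
  DF(B5)=∅

φ for h: defs {B1}
  DF⁺ = {B1,B4,B5}

Answer: ["B1", "B4", "B5"]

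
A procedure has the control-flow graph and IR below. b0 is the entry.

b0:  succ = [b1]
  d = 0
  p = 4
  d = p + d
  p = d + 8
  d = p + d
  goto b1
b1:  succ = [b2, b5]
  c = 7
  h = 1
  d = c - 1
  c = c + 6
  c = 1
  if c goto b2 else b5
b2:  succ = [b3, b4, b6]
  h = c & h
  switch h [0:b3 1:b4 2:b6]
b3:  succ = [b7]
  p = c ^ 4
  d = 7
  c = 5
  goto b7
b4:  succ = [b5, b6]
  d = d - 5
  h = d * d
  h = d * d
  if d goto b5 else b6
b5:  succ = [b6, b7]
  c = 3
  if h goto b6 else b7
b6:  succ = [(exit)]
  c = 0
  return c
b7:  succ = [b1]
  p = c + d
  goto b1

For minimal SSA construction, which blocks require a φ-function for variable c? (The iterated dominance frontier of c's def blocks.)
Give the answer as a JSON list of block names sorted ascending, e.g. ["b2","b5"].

idom tree: b1←b0 b2←b1 b3←b2 b4←b2 b5←b1 b6←b1 b7←b1
Dom∩ at merges:
  b1: preds {b0,b7}: {b0} ∩ {b0,b1,b7} = {b0}; idom=b0
  b5: preds {b1,b4}: {b0,b1} ∩ {b0,b1,b2,b4} = {b0,b1}; idom=b1
  b6: preds {b2,b4,b5}: {b0,b1,b2} ∩ {b0,b1,b2,b4} ∩ {b0,b1,b5} = {b0,b1}; idom=b1
  b7: preds {b3,b5}: {b0,b1,b2,b3} ∩ {b0,b1,b5} = {b0,b1}; idom=b1

DF derivation:
  join b1 pred b0: · stop@b0
  join b1 pred b7: b7→b1 stop@b0
  join b5 pred b1: · stop@b1
  join b5 pred b4: b4→b2 stop@b1
  join b6 pred b2: b2 stop@b1
  join b6 pred b4: b4→b2 stop@b1
  join b6 pred b5: b5 stop@b1
  join b7 pred b3: b3→b2 stop@b1
  join b7 pred b5: b5 stop@b1
  DF(b0)=∅
  DF(b1)={b1}
  DF(b2)={b5,b6,b7}
  DF(b3)={b7}
  DF(b4)={b5,b6}
  DF(b5)={b6,b7}
  DF(b6)=∅
  DF(b7)={b1}

φ for c: defs {b1,b3,b5,b6}
  DF⁺ = {b1,b6,b7}

Answer: ["b1", "b6", "b7"]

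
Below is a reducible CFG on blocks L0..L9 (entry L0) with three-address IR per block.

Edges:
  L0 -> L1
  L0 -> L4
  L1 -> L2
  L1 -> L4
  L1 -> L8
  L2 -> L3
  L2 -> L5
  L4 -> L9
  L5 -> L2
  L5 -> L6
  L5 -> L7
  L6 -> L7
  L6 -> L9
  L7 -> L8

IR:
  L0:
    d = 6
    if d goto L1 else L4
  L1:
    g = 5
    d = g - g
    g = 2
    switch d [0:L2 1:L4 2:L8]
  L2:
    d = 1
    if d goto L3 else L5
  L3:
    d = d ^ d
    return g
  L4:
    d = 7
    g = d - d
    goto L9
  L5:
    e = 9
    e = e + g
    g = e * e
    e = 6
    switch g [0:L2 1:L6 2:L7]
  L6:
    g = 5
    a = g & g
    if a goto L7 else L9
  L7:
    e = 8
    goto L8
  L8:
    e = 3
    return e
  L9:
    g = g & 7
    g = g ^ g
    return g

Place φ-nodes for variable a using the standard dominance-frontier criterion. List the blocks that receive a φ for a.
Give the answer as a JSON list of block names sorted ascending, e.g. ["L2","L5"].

Answer: ["L7", "L8", "L9"]

Derivation:
idom tree: L1←L0 L2←L1 L3←L2 L4←L0 L5←L2 L6←L5 L7←L5 L8←L1 L9←L0
Join-block Dom:
  L2: preds {L1,L5}: {L0,L1} ∩ {L0,L1,L2,L5} = {L0,L1}; idom=L1
  L4: preds {L0,L1}: {L0} ∩ {L0,L1} = {L0}; idom=L0
  L7: preds {L5,L6}: {L0,L1,L2,L5} ∩ {L0,L1,L2,L5,L6} = {L0,L1,L2,L5}; idom=L5
  L8: preds {L1,L7}: {L0,L1} ∩ {L0,L1,L2,L5,L7} = {L0,L1}; idom=L1
  L9: preds {L4,L6}: {L0,L4} ∩ {L0,L1,L2,L5,L6} = {L0}; idom=L0

Frontier:
  L2←L1: walk · to L1
  L2←L5: walk L5→L2 to L1
  L4←L0: walk · to L0
  L4←L1: walk L1 to L0
  L7←L5: walk · to L5
  L7←L6: walk L6 to L5
  L8←L1: walk · to L1
  L8←L7: walk L7→L5→L2 to L1
  L9←L4: walk L4 to L0
  L9←L6: walk L6→L5→L2→L1 to L0
  L0: DF=∅
  L1: DF={L4,L9}
  L2: DF={L2,L8,L9}
  L3: DF=∅
  L4: DF={L9}
  L5: DF={L2,L8,L9}
  L6: DF={L7,L9}
  L7: DF={L8}
  L8: DF=∅
  L9: DF=∅

φ for a: defs {L6}
  DF⁺ = {L7,L8,L9}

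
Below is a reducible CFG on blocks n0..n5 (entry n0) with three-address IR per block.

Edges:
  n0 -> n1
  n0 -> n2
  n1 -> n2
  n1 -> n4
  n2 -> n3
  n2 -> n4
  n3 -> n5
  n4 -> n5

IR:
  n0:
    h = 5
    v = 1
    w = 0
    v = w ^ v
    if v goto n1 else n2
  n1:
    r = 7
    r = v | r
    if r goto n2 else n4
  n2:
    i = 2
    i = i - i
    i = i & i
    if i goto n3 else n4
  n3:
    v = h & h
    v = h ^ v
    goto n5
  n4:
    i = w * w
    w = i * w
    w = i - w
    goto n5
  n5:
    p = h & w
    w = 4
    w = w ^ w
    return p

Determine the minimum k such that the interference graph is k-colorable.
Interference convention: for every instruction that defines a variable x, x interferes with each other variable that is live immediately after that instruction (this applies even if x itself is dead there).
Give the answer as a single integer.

Answer: 4

Working:
Block summaries:
  n0: def={h,v,w} ue=∅
  n1: def={r} ue={v}
  n2: def={i} ue=∅
  n3: def={v} ue={h}
  n4: def={i,w} ue={w}
  n5: def={p,w} ue={h,w}

Backward fixpoint:
  n0: in=∅ out={h,v,w}
  n1: in={h,v,w} out={h,w}
  n2: in={h,w} out={h,w}
  n3: in={h,w} out={h,w}
  n4: in={h,w} out={h,w}
  n5: in={h,w} out=∅

Interfere edges:
  h: {i,r,v,w}
  i: {h,w}
  p: {w}
  r: {h,v,w}
  v: {h,r,w}
  w: {h,i,p,r,v}

Chromatic number:
  lower bound: {h,r,v,w} mutually conflict ⇒ χ ≥ 4
  assign h→r1 i→r2 p→r1 r→r2 v→r3 w→r0 — no edge inside a register ⇒ χ ≤ 4
  χ = 4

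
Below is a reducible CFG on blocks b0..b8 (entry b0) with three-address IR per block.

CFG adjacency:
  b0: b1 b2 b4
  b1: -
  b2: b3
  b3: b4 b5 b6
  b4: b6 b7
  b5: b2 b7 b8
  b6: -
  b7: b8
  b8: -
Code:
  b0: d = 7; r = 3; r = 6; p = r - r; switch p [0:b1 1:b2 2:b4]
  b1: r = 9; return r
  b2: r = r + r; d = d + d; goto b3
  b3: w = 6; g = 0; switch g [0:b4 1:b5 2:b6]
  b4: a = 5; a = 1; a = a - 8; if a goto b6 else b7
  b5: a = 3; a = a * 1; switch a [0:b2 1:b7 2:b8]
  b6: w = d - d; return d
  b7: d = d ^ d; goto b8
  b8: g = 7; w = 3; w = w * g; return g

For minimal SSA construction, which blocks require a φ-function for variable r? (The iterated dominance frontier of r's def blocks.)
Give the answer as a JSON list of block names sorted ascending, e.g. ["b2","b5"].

idom tree: b1←b0 b2←b0 b3←b2 b4←b0 b5←b3 b6←b0 b7←b0 b8←b0
Join-block Dom:
  b2: preds {b0,b5}: {b0} ∩ {b0,b2,b3,b5} = {b0}; idom=b0
  b4: preds {b0,b3}: {b0} ∩ {b0,b2,b3} = {b0}; idom=b0
  b6: preds {b3,b4}: {b0,b2,b3} ∩ {b0,b4} = {b0}; idom=b0
  b7: preds {b4,b5}: {b0,b4} ∩ {b0,b2,b3,b5} = {b0}; idom=b0
  b8: preds {b5,b7}: {b0,b2,b3,b5} ∩ {b0,b7} = {b0}; idom=b0

Frontier:
  b2←b0: walk · to b0
  b2←b5: walk b5→b3→b2 to b0
  b4←b0: walk · to b0
  b4←b3: walk b3→b2 to b0
  b6←b3: walk b3→b2 to b0
  b6←b4: walk b4 to b0
  b7←b4: walk b4 to b0
  b7←b5: walk b5→b3→b2 to b0
  b8←b5: walk b5→b3→b2 to b0
  b8←b7: walk b7 to b0
  DF(b0)=∅
  DF(b1)=∅
  DF(b2)={b2,b4,b6,b7,b8}
  DF(b3)={b2,b4,b6,b7,b8}
  DF(b4)={b6,b7}
  DF(b5)={b2,b7,b8}
  DF(b6)=∅
  DF(b7)={b8}
  DF(b8)=∅

φ for r: defs {b0,b1,b2}
  DF⁺ = {b2,b4,b6,b7,b8}

Answer: ["b2", "b4", "b6", "b7", "b8"]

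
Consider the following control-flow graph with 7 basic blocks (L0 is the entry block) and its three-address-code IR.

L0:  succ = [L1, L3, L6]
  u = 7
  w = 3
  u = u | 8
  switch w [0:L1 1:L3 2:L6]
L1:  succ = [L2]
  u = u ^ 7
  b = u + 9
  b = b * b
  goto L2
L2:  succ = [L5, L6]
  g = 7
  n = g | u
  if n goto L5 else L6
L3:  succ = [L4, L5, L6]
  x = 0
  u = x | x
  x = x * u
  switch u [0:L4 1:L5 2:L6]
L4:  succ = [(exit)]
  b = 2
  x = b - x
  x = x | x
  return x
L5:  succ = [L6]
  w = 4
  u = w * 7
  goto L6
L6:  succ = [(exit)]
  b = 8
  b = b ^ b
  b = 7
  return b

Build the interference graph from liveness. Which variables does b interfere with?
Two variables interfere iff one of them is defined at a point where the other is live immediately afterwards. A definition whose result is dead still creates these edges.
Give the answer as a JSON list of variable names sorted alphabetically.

def/use:
  L0: def={u,w} ue=∅
  L1: def={b,u} ue={u}
  L2: def={g,n} ue={u}
  L3: def={u,x} ue=∅
  L4: def={b,x} ue={x}
  L5: def={u,w} ue=∅
  L6: def={b} ue=∅

Backward fixpoint:
  L0 li=∅ lo={u}
  L1 li={u} lo={u}
  L2 li={u} lo=∅
  L3 li=∅ lo={x}
  L4 li={x} lo=∅
  L5 li=∅ lo=∅
  L6 li=∅ lo=∅

Interference:
  b↔{u,x}
  g↔{u}
  n↔∅
  u↔{b,g,w,x}
  w↔{u}
  x↔{b,u}

N(b) = ["u", "x"]

Answer: ["u", "x"]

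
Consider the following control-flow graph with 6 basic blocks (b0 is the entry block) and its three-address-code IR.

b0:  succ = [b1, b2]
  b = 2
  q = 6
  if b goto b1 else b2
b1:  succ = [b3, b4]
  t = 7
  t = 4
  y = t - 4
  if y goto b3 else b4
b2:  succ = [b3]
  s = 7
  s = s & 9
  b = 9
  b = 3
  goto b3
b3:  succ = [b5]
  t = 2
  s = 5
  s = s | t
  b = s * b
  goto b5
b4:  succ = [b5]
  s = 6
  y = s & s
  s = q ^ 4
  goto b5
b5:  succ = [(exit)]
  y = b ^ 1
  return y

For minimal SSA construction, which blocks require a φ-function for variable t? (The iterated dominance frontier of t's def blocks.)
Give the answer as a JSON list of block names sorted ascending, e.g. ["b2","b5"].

Answer: ["b3", "b5"]

Derivation:
idom tree: b1←b0 b2←b0 b3←b0 b4←b1 b5←b0
Dom∩ at merges:
  b3: preds {b1,b2}: {b0,b1} ∩ {b0,b2} = {b0}; idom=b0
  b5: preds {b3,b4}: {b0,b3} ∩ {b0,b1,b4} = {b0}; idom=b0

DF derivation:
  join b3 pred b1: b1 stop@b0
  join b3 pred b2: b2 stop@b0
  join b5 pred b3: b3 stop@b0
  join b5 pred b4: b4→b1 stop@b0
  b0 → ∅
  b1 → {b3,b5}
  b2 → {b3}
  b3 → {b5}
  b4 → {b5}
  b5 → ∅

φ for t: defs {b1,b3}
  DF⁺ = {b3,b5}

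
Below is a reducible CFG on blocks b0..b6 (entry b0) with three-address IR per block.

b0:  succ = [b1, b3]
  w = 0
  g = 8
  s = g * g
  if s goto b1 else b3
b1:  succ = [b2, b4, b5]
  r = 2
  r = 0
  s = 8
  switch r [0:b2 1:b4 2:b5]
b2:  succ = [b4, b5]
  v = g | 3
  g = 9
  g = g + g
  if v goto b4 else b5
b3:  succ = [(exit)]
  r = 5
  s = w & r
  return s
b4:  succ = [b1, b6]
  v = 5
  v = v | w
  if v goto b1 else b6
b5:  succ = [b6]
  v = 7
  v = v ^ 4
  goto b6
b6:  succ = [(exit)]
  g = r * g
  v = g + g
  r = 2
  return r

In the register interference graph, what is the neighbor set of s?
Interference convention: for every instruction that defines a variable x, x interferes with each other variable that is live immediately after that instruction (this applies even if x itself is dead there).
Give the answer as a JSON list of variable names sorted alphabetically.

Block summaries:
  b0 def {g,s,w} use ∅
  b1 def {r,s} use ∅
  b2 def {g,v} use {g}
  b3 def {r,s} use {w}
  b4 def {v} use {w}
  b5 def {v} use ∅
  b6 def {g,r,v} use {g,r}

Live sets:
  b0: in=∅ out={g,w}
  b1: in={g,w} out={g,r,w}
  b2: in={g,r,w} out={g,r,w}
  b3: in={w} out=∅
  b4: in={g,r,w} out={g,r,w}
  b5: in={g,r} out={g,r}
  b6: in={g,r} out=∅

Conflict graph:
  g — {r,s,v,w}
  r — {g,s,v,w}
  s — {g,r,w}
  v — {g,r,w}
  w — {g,r,s,v}

N(s) = ["g", "r", "w"]

Answer: ["g", "r", "w"]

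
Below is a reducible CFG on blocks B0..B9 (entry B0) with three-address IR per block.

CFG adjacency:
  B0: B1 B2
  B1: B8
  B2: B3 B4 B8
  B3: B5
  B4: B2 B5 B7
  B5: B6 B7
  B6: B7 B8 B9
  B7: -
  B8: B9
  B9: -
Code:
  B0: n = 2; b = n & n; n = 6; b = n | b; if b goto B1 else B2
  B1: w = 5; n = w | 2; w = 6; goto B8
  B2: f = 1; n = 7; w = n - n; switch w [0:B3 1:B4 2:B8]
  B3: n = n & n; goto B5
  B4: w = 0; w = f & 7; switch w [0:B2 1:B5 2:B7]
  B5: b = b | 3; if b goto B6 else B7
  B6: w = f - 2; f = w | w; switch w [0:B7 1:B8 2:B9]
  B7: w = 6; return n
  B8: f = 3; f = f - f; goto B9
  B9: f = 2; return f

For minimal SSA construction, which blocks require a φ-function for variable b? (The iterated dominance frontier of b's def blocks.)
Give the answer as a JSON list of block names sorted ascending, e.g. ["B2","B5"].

idom tree: B1←B0 B2←B0 B3←B2 B4←B2 B5←B2 B6←B5 B7←B2 B8←B0 B9←B0
Dom at joins:
  B2: preds {B0,B4}: {B0} ∩ {B0,B2,B4} = {B0}; idom=B0
  B5: preds {B3,B4}: {B0,B2,B3} ∩ {B0,B2,B4} = {B0,B2}; idom=B2
  B7: preds {B4,B5,B6}: {B0,B2,B4} ∩ {B0,B2,B5} ∩ {B0,B2,B5,B6} = {B0,B2}; idom=B2
  B8: preds {B1,B2,B6}: {B0,B1} ∩ {B0,B2} ∩ {B0,B2,B5,B6} = {B0}; idom=B0
  B9: preds {B6,B8}: {B0,B2,B5,B6} ∩ {B0,B8} = {B0}; idom=B0

Frontier:
  join B2 pred B0: · stop@B0
  join B2 pred B4: B4→B2 stop@B0
  join B5 pred B3: B3 stop@B2
  join B5 pred B4: B4 stop@B2
  join B7 pred B4: B4 stop@B2
  join B7 pred B5: B5 stop@B2
  join B7 pred B6: B6→B5 stop@B2
  join B8 pred B1: B1 stop@B0
  join B8 pred B2: B2 stop@B0
  join B8 pred B6: B6→B5→B2 stop@B0
  join B9 pred B6: B6→B5→B2 stop@B0
  join B9 pred B8: B8 stop@B0
  DF(B0)=∅
  DF(B1)={B8}
  DF(B2)={B2,B8,B9}
  DF(B3)={B5}
  DF(B4)={B2,B5,B7}
  DF(B5)={B7,B8,B9}
  DF(B6)={B7,B8,B9}
  DF(B7)=∅
  DF(B8)={B9}
  DF(B9)=∅

φ for b: defs {B0,B5}
  DF⁺ = {B7,B8,B9}

Answer: ["B7", "B8", "B9"]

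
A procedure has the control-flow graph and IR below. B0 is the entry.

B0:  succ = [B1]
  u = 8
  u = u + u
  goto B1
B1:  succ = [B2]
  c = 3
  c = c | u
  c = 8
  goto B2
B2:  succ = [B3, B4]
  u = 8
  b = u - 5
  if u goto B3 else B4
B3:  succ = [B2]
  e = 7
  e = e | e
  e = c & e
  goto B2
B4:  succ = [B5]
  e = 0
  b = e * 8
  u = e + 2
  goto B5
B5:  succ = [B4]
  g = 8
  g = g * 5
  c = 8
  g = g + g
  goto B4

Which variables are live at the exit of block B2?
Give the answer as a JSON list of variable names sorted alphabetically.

def/use:
  B0: {u} / ∅
  B1: {c} / {u}
  B2: {b,u} / ∅
  B3: {e} / {c}
  B4: {b,e,u} / ∅
  B5: {c,g} / ∅

Live sets:
  B0: in=∅ out={u}
  B1: in={u} out={c}
  B2: in={c} out={c}
  B3: in={c} out={c}
  B4: in=∅ out=∅
  B5: in=∅ out=∅

live-out(B2) = ["c"]

Answer: ["c"]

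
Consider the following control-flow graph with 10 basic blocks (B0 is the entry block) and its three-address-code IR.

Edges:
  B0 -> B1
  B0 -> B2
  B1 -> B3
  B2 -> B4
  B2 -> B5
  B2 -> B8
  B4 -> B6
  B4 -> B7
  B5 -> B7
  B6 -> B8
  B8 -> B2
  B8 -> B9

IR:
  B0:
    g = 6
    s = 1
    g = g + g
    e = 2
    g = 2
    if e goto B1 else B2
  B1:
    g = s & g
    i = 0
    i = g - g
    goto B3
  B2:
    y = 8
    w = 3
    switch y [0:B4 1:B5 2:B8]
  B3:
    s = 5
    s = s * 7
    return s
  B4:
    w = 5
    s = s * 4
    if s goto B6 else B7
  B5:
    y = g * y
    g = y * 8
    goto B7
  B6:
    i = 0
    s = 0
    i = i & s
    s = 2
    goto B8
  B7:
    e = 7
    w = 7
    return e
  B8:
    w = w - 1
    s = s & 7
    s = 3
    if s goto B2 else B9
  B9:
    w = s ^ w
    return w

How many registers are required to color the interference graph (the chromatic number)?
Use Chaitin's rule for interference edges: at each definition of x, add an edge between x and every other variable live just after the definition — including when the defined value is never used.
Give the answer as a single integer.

Answer: 4

Working:
Per-block:
  B0 def {e,g,s} use ∅
  B1 def {g,i} use {g,s}
  B2 def {w,y} use ∅
  B3 def {s} use ∅
  B4 def {s,w} use {s}
  B5 def {g,y} use {g,y}
  B6 def {i,s} use ∅
  B7 def {e,w} use ∅
  B8 def {s,w} use {s,w}
  B9 def {w} use {s,w}

Liveness:
  B0 li=∅ lo={g,s}
  B1 li={g,s} lo=∅
  B2 li={g,s} lo={g,s,w,y}
  B3 li=∅ lo=∅
  B4 li={g,s} lo={g,w}
  B5 li={g,y} lo=∅
  B6 li={g,w} lo={g,s,w}
  B7 li=∅ lo=∅
  B8 li={g,s,w} lo={g,s,w}
  B9 li={s,w} lo=∅

Interfere edges:
  e: {g,s,w}
  g: {e,i,s,w,y}
  i: {g,s,w}
  s: {e,g,i,w,y}
  w: {e,g,i,s,y}
  y: {g,s,w}

Chromatic number:
  lower bound: {e,g,s,w} mutually conflict ⇒ χ ≥ 4
  4-colouring: R0={g}  R1={s}  R2={w}  R3={e,i,y}
  χ = 4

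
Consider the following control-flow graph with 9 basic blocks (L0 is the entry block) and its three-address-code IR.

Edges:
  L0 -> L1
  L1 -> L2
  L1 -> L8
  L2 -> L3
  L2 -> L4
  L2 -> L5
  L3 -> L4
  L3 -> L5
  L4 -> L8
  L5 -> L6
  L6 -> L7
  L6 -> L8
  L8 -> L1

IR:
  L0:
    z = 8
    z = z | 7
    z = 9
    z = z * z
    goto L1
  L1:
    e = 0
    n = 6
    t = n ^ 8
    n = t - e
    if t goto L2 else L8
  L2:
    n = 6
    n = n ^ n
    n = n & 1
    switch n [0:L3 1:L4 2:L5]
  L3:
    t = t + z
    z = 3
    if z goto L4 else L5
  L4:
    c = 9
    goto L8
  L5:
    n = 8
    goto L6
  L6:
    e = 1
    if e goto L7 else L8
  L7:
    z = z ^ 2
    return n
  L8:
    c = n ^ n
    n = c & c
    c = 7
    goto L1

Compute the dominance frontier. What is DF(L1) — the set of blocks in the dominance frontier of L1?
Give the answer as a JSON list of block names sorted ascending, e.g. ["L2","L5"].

Answer: ["L1"]

Derivation:
idom tree: L1←L0 L2←L1 L3←L2 L4←L2 L5←L2 L6←L5 L7←L6 L8←L1
Dom∩ at merges:
  L1: preds {L0,L8}: {L0} ∩ {L0,L1,L8} = {L0}; idom=L0
  L4: preds {L2,L3}: {L0,L1,L2} ∩ {L0,L1,L2,L3} = {L0,L1,L2}; idom=L2
  L5: preds {L2,L3}: {L0,L1,L2} ∩ {L0,L1,L2,L3} = {L0,L1,L2}; idom=L2
  L8: preds {L1,L4,L6}: {L0,L1} ∩ {L0,L1,L2,L4} ∩ {L0,L1,L2,L5,L6} = {L0,L1}; idom=L1

DF derivation:
  join L1 pred L0: · stop@L0
  join L1 pred L8: L8→L1 stop@L0
  join L4 pred L2: · stop@L2
  join L4 pred L3: L3 stop@L2
  join L5 pred L2: · stop@L2
  join L5 pred L3: L3 stop@L2
  join L8 pred L1: · stop@L1
  join L8 pred L4: L4→L2 stop@L1
  join L8 pred L6: L6→L5→L2 stop@L1
  DF(L0)=∅
  DF(L1)={L1}
  DF(L2)={L8}
  DF(L3)={L4,L5}
  DF(L4)={L8}
  DF(L5)={L8}
  DF(L6)={L8}
  DF(L7)=∅
  DF(L8)={L1}

DF(L1) = ["L1"]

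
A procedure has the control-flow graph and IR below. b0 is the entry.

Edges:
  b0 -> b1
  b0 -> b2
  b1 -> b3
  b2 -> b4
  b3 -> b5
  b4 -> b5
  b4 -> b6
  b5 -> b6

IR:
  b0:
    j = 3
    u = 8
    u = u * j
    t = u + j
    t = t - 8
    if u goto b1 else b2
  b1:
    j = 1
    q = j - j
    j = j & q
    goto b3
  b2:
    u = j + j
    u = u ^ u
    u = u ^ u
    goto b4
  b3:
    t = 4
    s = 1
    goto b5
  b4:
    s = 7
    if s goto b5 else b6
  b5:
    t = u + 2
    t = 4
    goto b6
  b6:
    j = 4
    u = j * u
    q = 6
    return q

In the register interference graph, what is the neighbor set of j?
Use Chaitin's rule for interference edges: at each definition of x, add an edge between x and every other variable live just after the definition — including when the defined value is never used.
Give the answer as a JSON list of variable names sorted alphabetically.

def/use:
  b0: def={j,t,u} ue=∅
  b1: def={j,q} ue=∅
  b2: def={u} ue={j}
  b3: def={s,t} ue=∅
  b4: def={s} ue=∅
  b5: def={t} ue={u}
  b6: def={j,q,u} ue={u}

Backward fixpoint:
  live b0: ∅→{j,u}
  live b1: {u}→{u}
  live b2: {j}→{u}
  live b3: {u}→{u}
  live b4: {u}→{u}
  live b5: {u}→{u}
  live b6: {u}→∅

Interfere edges:
  j: {q,t,u}
  q: {j,u}
  s: {u}
  t: {j,u}
  u: {j,q,s,t}

N(j) = ["q", "t", "u"]

Answer: ["q", "t", "u"]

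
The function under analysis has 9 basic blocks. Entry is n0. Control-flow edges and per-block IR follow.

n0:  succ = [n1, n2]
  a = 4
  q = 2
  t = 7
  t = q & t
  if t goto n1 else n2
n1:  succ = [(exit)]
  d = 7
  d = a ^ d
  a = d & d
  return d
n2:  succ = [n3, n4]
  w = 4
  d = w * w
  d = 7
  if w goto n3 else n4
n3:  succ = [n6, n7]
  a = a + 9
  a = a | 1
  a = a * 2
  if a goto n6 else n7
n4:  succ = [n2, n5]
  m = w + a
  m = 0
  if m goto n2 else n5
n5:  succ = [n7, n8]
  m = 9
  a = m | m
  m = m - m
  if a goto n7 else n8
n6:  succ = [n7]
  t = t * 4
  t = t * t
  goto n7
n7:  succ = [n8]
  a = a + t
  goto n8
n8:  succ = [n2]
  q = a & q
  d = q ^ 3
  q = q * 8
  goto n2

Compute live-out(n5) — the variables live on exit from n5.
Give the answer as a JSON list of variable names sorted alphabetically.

Answer: ["a", "q", "t"]

Working:
Block summaries:
  n0 def {a,q,t} use ∅
  n1 def {a,d} use {a}
  n2 def {d,w} use ∅
  n3 def {a} use {a}
  n4 def {m} use {a,w}
  n5 def {a,m} use ∅
  n6 def {t} use {t}
  n7 def {a} use {a,t}
  n8 def {d,q} use {a,q}

Backward fixpoint:
  live n0: ∅→{a,q,t}
  live n1: {a}→∅
  live n2: {a,q,t}→{a,q,t,w}
  live n3: {a,q,t}→{a,q,t}
  live n4: {a,q,t,w}→{a,q,t}
  live n5: {q,t}→{a,q,t}
  live n6: {a,q,t}→{a,q,t}
  live n7: {a,q,t}→{a,q,t}
  live n8: {a,q,t}→{a,q,t}

live-out(n5) = ["a", "q", "t"]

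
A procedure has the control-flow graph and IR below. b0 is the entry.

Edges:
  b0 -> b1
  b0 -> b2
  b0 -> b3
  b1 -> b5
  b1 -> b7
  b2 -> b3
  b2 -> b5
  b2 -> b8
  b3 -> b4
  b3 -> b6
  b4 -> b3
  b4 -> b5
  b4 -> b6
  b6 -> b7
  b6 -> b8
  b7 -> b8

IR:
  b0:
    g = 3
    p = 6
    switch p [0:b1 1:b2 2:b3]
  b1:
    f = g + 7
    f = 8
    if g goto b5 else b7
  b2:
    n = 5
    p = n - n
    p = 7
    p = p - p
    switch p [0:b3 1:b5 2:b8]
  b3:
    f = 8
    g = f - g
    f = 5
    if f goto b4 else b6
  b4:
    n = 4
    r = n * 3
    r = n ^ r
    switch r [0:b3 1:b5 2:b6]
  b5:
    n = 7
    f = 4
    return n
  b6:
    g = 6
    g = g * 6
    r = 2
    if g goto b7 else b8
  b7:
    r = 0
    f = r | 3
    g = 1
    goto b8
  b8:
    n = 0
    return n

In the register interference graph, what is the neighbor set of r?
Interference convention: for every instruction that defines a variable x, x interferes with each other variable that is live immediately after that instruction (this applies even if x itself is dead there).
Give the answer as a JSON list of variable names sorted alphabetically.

Answer: ["g", "n"]

Derivation:
Block summaries:
  b0: def={g,p} ue=∅
  b1: def={f} ue={g}
  b2: def={n,p} ue=∅
  b3: def={f,g} ue={g}
  b4: def={n,r} ue=∅
  b5: def={f,n} ue=∅
  b6: def={g,r} ue=∅
  b7: def={f,g,r} ue=∅
  b8: def={n} ue=∅

Liveness:
  b0 li=∅ lo={g}
  b1 li={g} lo=∅
  b2 li={g} lo={g}
  b3 li={g} lo={g}
  b4 li={g} lo={g}
  b5 li=∅ lo=∅
  b6 li=∅ lo=∅
  b7 li=∅ lo=∅
  b8 li=∅ lo=∅

Interfere edges:
  f↔{g,n}
  g↔{f,n,p,r}
  n↔{f,g,r}
  p↔{g}
  r↔{g,n}

N(r) = ["g", "n"]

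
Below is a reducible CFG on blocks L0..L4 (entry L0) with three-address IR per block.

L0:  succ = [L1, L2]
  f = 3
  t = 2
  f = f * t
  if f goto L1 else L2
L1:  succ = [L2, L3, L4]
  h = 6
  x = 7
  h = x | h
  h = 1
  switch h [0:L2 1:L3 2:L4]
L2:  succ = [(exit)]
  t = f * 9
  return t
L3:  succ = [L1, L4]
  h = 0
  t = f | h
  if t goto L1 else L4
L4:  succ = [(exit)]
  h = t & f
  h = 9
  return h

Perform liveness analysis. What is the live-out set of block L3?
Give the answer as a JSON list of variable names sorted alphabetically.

Per-block:
  L0 def {f,t} use ∅
  L1 def {h,x} use ∅
  L2 def {t} use {f}
  L3 def {h,t} use {f}
  L4 def {h} use {f,t}

Backward fixpoint:
  L0 li=∅ lo={f,t}
  L1 li={f,t} lo={f,t}
  L2 li={f} lo=∅
  L3 li={f} lo={f,t}
  L4 li={f,t} lo=∅

live-out(L3) = ["f", "t"]

Answer: ["f", "t"]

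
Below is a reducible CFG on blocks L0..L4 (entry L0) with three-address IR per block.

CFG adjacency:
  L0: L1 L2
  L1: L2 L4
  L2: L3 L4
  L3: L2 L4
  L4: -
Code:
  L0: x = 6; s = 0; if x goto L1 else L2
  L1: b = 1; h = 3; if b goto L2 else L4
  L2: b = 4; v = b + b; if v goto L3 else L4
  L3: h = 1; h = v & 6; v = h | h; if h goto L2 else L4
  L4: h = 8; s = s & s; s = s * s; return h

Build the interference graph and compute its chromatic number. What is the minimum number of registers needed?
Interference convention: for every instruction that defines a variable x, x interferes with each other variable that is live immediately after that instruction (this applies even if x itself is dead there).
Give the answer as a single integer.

Answer: 3

Analysis:
Block summaries:
  L0 def {s,x} use ∅
  L1 def {b,h} use ∅
  L2 def {b,v} use ∅
  L3 def {h,v} use {v}
  L4 def {h,s} use {s}

Liveness:
  live L0: ∅→{s}
  live L1: {s}→{s}
  live L2: {s}→{s,v}
  live L3: {s,v}→{s}
  live L4: {s}→∅

Interfere edges:
  b↔{h,s}
  h↔{b,s,v}
  s↔{b,h,v,x}
  v↔{h,s}
  x↔{s}

Chromatic number:
  {b,h,s} pairwise interfere (3-clique) ⇒ χ ≥ 3
  3-colouring: r0={s}  r1={h,x}  r2={b,v}
  χ = 3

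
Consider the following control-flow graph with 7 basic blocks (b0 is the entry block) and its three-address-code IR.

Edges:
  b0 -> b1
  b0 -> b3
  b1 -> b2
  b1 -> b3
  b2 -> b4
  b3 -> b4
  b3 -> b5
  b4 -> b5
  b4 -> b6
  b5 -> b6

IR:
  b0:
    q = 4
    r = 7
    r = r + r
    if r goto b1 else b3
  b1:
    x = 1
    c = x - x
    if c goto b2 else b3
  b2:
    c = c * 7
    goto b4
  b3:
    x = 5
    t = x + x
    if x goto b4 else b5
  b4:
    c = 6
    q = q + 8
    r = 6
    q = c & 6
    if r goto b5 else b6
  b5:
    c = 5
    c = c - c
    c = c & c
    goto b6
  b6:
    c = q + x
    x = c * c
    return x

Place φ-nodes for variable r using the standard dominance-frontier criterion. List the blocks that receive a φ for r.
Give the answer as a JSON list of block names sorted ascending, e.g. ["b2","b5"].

idom tree: b1←b0 b2←b1 b3←b0 b4←b0 b5←b0 b6←b0
Join-block Dom:
  b3: preds {b0,b1}: {b0} ∩ {b0,b1} = {b0}; idom=b0
  b4: preds {b2,b3}: {b0,b1,b2} ∩ {b0,b3} = {b0}; idom=b0
  b5: preds {b3,b4}: {b0,b3} ∩ {b0,b4} = {b0}; idom=b0
  b6: preds {b4,b5}: {b0,b4} ∩ {b0,b5} = {b0}; idom=b0

DF derivation:
  b3←b0: walk · to b0
  b3←b1: walk b1 to b0
  b4←b2: walk b2→b1 to b0
  b4←b3: walk b3 to b0
  b5←b3: walk b3 to b0
  b5←b4: walk b4 to b0
  b6←b4: walk b4 to b0
  b6←b5: walk b5 to b0
  b0 → ∅
  b1 → {b3,b4}
  b2 → {b4}
  b3 → {b4,b5}
  b4 → {b5,b6}
  b5 → {b6}
  b6 → ∅

φ for r: defs {b0,b4}
  DF⁺ = {b5,b6}

Answer: ["b5", "b6"]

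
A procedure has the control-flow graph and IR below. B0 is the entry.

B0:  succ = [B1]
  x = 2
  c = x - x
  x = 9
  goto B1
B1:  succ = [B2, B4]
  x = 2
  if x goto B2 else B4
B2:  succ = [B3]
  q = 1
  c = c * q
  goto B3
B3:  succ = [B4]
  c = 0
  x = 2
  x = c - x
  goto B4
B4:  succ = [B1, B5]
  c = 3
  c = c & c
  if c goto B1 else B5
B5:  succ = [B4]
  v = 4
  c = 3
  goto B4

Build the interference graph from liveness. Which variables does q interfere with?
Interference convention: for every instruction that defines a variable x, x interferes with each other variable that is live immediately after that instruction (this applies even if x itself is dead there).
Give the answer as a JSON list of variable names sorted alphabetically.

Per-block:
  B0: {c,x} / ∅
  B1: {x} / ∅
  B2: {c,q} / {c}
  B3: {c,x} / ∅
  B4: {c} / ∅
  B5: {c,v} / ∅

Live sets:
  B0: in=∅ out={c}
  B1: in={c} out={c}
  B2: in={c} out=∅
  B3: in=∅ out=∅
  B4: in=∅ out={c}
  B5: in=∅ out=∅

Interfere edges:
  c — {q,x}
  q — {c}
  v — ∅
  x — {c}

N(q) = ["c"]

Answer: ["c"]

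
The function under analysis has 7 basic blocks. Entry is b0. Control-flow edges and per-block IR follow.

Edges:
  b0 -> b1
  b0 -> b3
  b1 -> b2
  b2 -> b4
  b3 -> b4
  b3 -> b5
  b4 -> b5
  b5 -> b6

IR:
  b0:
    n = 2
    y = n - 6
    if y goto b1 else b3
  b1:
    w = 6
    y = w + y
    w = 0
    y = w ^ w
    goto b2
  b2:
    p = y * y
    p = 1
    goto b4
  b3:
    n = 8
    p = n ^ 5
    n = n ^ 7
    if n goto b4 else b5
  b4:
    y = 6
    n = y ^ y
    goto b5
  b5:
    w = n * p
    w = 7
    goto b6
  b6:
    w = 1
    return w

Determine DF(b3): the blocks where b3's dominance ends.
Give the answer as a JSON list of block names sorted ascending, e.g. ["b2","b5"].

Answer: ["b4", "b5"]

Working:
idom tree: b1←b0 b2←b1 b3←b0 b4←b0 b5←b0 b6←b5
Dom at joins:
  b4: preds {b2,b3}: {b0,b1,b2} ∩ {b0,b3} = {b0}; idom=b0
  b5: preds {b3,b4}: {b0,b3} ∩ {b0,b4} = {b0}; idom=b0

DF derivation:
  b4←b2: walk b2→b1 to b0
  b4←b3: walk b3 to b0
  b5←b3: walk b3 to b0
  b5←b4: walk b4 to b0
  DF(b0)=∅
  DF(b1)={b4}
  DF(b2)={b4}
  DF(b3)={b4,b5}
  DF(b4)={b5}
  DF(b5)=∅
  DF(b6)=∅

DF(b3) = ["b4", "b5"]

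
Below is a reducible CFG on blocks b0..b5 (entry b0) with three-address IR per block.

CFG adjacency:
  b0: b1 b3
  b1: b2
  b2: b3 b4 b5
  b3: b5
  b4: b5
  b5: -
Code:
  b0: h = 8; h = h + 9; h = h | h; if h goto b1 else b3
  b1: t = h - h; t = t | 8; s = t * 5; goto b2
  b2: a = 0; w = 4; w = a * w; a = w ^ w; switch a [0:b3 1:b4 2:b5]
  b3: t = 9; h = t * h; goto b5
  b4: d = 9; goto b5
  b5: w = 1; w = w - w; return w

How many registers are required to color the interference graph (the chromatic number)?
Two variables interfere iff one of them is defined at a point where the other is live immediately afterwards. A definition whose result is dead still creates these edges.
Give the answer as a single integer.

Block summaries:
  b0: def={h} ue=∅
  b1: def={s,t} ue={h}
  b2: def={a,w} ue=∅
  b3: def={h,t} ue={h}
  b4: def={d} ue=∅
  b5: def={w} ue=∅

Liveness:
  live b0: ∅→{h}
  live b1: {h}→{h}
  live b2: {h}→{h}
  live b3: {h}→∅
  live b4: ∅→∅
  live b5: ∅→∅

Interfere edges:
  a: {h,w}
  d: ∅
  h: {a,s,t,w}
  s: {h}
  t: {h}
  w: {a,h}

Chromatic number:
  {a,h,w} pairwise interfere (3-clique) ⇒ χ ≥ 3
  assign a→r1 d→r0 h→r0 s→r1 t→r1 w→r2 — no edge inside a register ⇒ χ ≤ 3
  χ = 3

Answer: 3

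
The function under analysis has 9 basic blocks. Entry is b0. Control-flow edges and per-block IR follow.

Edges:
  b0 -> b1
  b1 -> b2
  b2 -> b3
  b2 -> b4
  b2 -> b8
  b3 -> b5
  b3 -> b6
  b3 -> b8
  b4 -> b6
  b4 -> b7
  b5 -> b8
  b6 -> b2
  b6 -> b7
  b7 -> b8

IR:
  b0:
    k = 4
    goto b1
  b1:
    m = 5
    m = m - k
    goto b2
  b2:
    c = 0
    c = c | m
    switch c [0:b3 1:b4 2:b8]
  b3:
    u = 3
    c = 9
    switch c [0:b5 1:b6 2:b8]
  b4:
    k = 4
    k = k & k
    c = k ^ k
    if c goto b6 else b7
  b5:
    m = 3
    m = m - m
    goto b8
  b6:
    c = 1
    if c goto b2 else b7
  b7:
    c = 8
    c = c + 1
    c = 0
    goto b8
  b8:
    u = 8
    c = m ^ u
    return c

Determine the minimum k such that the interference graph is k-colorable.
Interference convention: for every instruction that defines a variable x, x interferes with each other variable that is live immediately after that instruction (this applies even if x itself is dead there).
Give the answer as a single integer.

Block summaries:
  b0: {k} / ∅
  b1: {m} / {k}
  b2: {c} / {m}
  b3: {c,u} / ∅
  b4: {c,k} / ∅
  b5: {m} / ∅
  b6: {c} / ∅
  b7: {c} / ∅
  b8: {c,u} / {m}

Liveness:
  b0 li=∅ lo={k}
  b1 li={k} lo={m}
  b2 li={m} lo={m}
  b3 li={m} lo={m}
  b4 li={m} lo={m}
  b5 li=∅ lo={m}
  b6 li={m} lo={m}
  b7 li={m} lo={m}
  b8 li={m} lo=∅

Conflict graph:
  c↔{m}
  k↔{m}
  m↔{c,k,u}
  u↔{m}

Colouring:
  lower bound: {c,m} mutually conflict ⇒ χ ≥ 2
  assign c→R1 k→R1 m→R0 u→R1 — no edge inside a register ⇒ χ ≤ 2
  χ = 2

Answer: 2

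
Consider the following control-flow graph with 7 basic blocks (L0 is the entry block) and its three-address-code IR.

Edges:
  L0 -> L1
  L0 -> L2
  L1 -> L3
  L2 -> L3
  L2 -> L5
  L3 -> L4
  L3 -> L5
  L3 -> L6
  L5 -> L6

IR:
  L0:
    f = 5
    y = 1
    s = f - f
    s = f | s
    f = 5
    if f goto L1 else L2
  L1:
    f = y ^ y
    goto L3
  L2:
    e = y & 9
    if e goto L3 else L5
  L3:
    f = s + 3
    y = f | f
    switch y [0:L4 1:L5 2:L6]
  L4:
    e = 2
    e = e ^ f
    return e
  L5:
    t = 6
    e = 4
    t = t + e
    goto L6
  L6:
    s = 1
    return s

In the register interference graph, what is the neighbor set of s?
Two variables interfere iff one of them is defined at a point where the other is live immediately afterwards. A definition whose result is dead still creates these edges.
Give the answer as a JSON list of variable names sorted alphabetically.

Per-block:
  L0: {f,s,y} / ∅
  L1: {f} / {y}
  L2: {e} / {y}
  L3: {f,y} / {s}
  L4: {e} / {f}
  L5: {e,t} / ∅
  L6: {s} / ∅

Liveness:
  live L0: ∅→{s,y}
  live L1: {s,y}→{s}
  live L2: {s,y}→{s}
  live L3: {s}→{f}
  live L4: {f}→∅
  live L5: ∅→∅
  live L6: ∅→∅

Conflict graph:
  e — {f,s,t}
  f — {e,s,y}
  s — {e,f,y}
  t — {e}
  y — {f,s}

N(s) = ["e", "f", "y"]

Answer: ["e", "f", "y"]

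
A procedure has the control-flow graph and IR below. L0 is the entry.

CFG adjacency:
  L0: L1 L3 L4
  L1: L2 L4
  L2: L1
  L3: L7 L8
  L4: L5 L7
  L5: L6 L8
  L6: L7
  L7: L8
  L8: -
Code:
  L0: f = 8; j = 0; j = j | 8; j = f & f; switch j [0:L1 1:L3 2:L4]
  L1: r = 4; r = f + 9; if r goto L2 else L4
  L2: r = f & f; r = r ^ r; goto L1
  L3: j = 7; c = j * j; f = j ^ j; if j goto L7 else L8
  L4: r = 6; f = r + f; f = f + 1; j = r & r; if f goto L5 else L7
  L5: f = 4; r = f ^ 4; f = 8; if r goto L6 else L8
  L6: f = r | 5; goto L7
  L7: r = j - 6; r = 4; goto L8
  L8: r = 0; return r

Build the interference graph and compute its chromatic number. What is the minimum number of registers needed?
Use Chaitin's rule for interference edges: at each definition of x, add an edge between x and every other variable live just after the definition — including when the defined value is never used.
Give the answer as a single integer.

Per-block:
  L0 def {f,j} use ∅
  L1 def {r} use {f}
  L2 def {r} use {f}
  L3 def {c,f,j} use ∅
  L4 def {f,j,r} use {f}
  L5 def {f,r} use ∅
  L6 def {f} use {r}
  L7 def {r} use {j}
  L8 def {r} use ∅

Backward fixpoint:
  live L0: ∅→{f}
  live L1: {f}→{f}
  live L2: {f}→{f}
  live L3: ∅→{j}
  live L4: {f}→{j}
  live L5: {j}→{j,r}
  live L6: {j,r}→{j}
  live L7: {j}→∅
  live L8: ∅→∅

Interfere edges:
  c: {j}
  f: {j,r}
  j: {c,f,r}
  r: {f,j}

Registers:
  {f,j,r} pairwise interfere (3-clique) ⇒ χ ≥ 3
  assign c→R1 f→R1 j→R0 r→R2 — no edge inside a register ⇒ χ ≤ 3
  χ = 3

Answer: 3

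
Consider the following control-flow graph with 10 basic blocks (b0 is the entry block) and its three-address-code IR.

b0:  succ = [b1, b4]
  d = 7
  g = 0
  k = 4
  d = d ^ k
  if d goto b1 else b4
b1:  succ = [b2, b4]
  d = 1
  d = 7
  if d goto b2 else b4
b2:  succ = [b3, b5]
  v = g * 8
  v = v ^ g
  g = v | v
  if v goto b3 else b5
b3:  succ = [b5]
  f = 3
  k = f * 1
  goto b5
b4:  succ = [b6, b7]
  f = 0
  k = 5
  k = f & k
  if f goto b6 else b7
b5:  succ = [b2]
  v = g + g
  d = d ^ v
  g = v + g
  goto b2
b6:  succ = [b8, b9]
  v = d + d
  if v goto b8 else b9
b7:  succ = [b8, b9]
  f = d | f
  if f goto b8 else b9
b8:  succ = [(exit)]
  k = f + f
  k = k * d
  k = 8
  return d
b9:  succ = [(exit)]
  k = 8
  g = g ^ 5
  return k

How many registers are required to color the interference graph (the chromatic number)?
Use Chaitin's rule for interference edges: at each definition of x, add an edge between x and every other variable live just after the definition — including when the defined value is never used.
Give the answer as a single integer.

Answer: 4

Derivation:
Per-block:
  b0: def={d,g,k} ue=∅
  b1: def={d} ue=∅
  b2: def={g,v} ue={g}
  b3: def={f,k} ue=∅
  b4: def={f,k} ue=∅
  b5: def={d,g,v} ue={d,g}
  b6: def={v} ue={d}
  b7: def={f} ue={d,f}
  b8: def={k} ue={d,f}
  b9: def={g,k} ue={g}

Live sets:
  live b0: ∅→{d,g}
  live b1: {g}→{d,g}
  live b2: {d,g}→{d,g}
  live b3: {d,g}→{d,g}
  live b4: {d,g}→{d,f,g}
  live b5: {d,g}→{d,g}
  live b6: {d,f,g}→{d,f,g}
  live b7: {d,f,g}→{d,f,g}
  live b8: {d,f}→∅
  live b9: {g}→∅

Interfere edges:
  d — {f,g,k,v}
  f — {d,g,k,v}
  g — {d,f,k,v}
  k — {d,f,g}
  v — {d,f,g}

Chromatic number:
  {d,f,g,k} pairwise interfere (4-clique) ⇒ χ ≥ 4
  assign d→R0 f→R1 g→R2 k→R3 v→R3 — no edge inside a register ⇒ χ ≤ 4
  χ = 4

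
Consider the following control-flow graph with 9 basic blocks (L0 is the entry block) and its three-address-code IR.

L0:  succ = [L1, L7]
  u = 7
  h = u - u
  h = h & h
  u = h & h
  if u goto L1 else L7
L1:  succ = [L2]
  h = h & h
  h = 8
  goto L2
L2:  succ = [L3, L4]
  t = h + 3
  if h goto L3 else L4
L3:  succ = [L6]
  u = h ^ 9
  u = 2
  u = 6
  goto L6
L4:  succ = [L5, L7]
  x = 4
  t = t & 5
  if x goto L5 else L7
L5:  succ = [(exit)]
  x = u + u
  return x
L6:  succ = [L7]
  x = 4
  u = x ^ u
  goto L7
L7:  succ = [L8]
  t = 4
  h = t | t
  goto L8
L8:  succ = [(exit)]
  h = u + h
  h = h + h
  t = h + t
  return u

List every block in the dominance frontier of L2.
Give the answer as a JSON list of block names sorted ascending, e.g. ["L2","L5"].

idom tree: L1←L0 L2←L1 L3←L2 L4←L2 L5←L4 L6←L3 L7←L0 L8←L7
Dom∩ at merges:
  L7: preds {L0,L4,L6}: {L0} ∩ {L0,L1,L2,L4} ∩ {L0,L1,L2,L3,L6} = {L0}; idom=L0

DF walk-up:
  L7←L0: walk · to L0
  L7←L4: walk L4→L2→L1 to L0
  L7←L6: walk L6→L3→L2→L1 to L0
  DF(L0)=∅
  DF(L1)={L7}
  DF(L2)={L7}
  DF(L3)={L7}
  DF(L4)={L7}
  DF(L5)=∅
  DF(L6)={L7}
  DF(L7)=∅
  DF(L8)=∅

DF(L2) = ["L7"]

Answer: ["L7"]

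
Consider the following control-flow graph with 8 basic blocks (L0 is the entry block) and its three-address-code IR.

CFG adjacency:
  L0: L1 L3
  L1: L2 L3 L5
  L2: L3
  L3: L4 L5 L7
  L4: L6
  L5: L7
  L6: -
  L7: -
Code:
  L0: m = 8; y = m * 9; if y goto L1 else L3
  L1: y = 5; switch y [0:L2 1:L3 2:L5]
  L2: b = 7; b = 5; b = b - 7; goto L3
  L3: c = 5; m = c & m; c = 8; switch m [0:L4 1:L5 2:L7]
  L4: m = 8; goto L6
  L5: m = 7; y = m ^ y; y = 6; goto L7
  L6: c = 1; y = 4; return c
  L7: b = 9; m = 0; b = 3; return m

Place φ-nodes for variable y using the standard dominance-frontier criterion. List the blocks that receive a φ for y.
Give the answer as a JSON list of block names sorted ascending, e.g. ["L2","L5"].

idom tree: L1←L0 L2←L1 L3←L0 L4←L3 L5←L0 L6←L4 L7←L0
Dom∩ at merges:
  L3: preds {L0,L1,L2}: {L0} ∩ {L0,L1} ∩ {L0,L1,L2} = {L0}; idom=L0
  L5: preds {L1,L3}: {L0,L1} ∩ {L0,L3} = {L0}; idom=L0
  L7: preds {L3,L5}: {L0,L3} ∩ {L0,L5} = {L0}; idom=L0

DF derivation:
  L3←L0: walk · to L0
  L3←L1: walk L1 to L0
  L3←L2: walk L2→L1 to L0
  L5←L1: walk L1 to L0
  L5←L3: walk L3 to L0
  L7←L3: walk L3 to L0
  L7←L5: walk L5 to L0
  L0: DF=∅
  L1: DF={L3,L5}
  L2: DF={L3}
  L3: DF={L5,L7}
  L4: DF=∅
  L5: DF={L7}
  L6: DF=∅
  L7: DF=∅

φ for y: defs {L0,L1,L5,L6}
  DF⁺ = {L3,L5,L7}

Answer: ["L3", "L5", "L7"]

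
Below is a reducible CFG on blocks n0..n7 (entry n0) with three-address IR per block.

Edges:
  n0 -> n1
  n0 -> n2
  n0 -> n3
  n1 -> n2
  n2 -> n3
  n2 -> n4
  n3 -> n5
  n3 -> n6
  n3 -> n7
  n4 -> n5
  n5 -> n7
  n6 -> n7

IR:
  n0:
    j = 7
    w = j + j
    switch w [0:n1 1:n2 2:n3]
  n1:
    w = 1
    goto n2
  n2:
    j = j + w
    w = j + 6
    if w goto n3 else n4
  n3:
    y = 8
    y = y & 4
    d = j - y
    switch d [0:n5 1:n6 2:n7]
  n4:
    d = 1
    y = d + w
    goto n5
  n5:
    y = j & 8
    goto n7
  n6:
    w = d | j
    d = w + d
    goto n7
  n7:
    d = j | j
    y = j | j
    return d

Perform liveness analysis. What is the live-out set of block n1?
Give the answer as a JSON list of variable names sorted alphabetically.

Answer: ["j", "w"]

Working:
Block summaries:
  n0: def={j,w} ue=∅
  n1: def={w} ue=∅
  n2: def={j,w} ue={j,w}
  n3: def={d,y} ue={j}
  n4: def={d,y} ue={w}
  n5: def={y} ue={j}
  n6: def={d,w} ue={d,j}
  n7: def={d,y} ue={j}

Backward fixpoint:
  n0: in=∅ out={j,w}
  n1: in={j} out={j,w}
  n2: in={j,w} out={j,w}
  n3: in={j} out={d,j}
  n4: in={j,w} out={j}
  n5: in={j} out={j}
  n6: in={d,j} out={j}
  n7: in={j} out=∅

live-out(n1) = ["j", "w"]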